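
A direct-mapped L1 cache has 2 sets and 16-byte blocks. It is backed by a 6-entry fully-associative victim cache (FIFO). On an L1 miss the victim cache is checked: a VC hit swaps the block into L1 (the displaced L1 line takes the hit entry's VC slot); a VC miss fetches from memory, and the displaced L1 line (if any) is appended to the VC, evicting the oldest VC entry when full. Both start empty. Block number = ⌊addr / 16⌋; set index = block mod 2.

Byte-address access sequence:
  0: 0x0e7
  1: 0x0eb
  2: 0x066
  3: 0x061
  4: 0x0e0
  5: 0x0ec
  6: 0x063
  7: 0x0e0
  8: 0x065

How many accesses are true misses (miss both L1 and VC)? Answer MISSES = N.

  [0] addr=0xe7 blk=14 s=0: MISS | VC []
  [1] addr=0xeb blk=14 s=0: L1-HIT | VC []
  [2] addr=0x66 blk=6 s=0: MISS | VC [14]
  [3] addr=0x61 blk=6 s=0: L1-HIT | VC [14]
  [4] addr=0xe0 blk=14 s=0: VC-HIT | VC [6]
  [5] addr=0xec blk=14 s=0: L1-HIT | VC [6]
  [6] addr=0x63 blk=6 s=0: VC-HIT | VC [14]
  [7] addr=0xe0 blk=14 s=0: VC-HIT | VC [6]
  [8] addr=0x65 blk=6 s=0: VC-HIT | VC [14]

MISSES = 2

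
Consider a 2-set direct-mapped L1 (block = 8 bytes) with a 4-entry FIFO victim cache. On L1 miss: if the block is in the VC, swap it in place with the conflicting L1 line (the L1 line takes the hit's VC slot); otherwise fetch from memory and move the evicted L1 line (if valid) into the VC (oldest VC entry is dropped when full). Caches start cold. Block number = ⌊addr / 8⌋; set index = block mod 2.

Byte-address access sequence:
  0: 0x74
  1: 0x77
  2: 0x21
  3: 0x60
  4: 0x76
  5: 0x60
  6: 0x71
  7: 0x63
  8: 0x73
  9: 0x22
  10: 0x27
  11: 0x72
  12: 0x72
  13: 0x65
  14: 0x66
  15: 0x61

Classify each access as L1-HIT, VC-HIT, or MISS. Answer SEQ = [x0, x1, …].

SEQ = [MISS, L1-HIT, MISS, MISS, VC-HIT, VC-HIT, VC-HIT, VC-HIT, VC-HIT, VC-HIT, L1-HIT, VC-HIT, L1-HIT, VC-HIT, L1-HIT, L1-HIT]

#0 0x74→b14/s0 MISS; vc=[]
#1 0x77→b14/s0 L1-HIT; vc=[]
#2 0x21→b4/s0 MISS; vc=[14]
#3 0x60→b12/s0 MISS; vc=[14,4]
#4 0x76→b14/s0 VC-HIT; vc=[12,4]
#5 0x60→b12/s0 VC-HIT; vc=[14,4]
#6 0x71→b14/s0 VC-HIT; vc=[12,4]
#7 0x63→b12/s0 VC-HIT; vc=[14,4]
#8 0x73→b14/s0 VC-HIT; vc=[12,4]
#9 0x22→b4/s0 VC-HIT; vc=[12,14]
#10 0x27→b4/s0 L1-HIT; vc=[12,14]
#11 0x72→b14/s0 VC-HIT; vc=[12,4]
#12 0x72→b14/s0 L1-HIT; vc=[12,4]
#13 0x65→b12/s0 VC-HIT; vc=[14,4]
#14 0x66→b12/s0 L1-HIT; vc=[14,4]
#15 0x61→b12/s0 L1-HIT; vc=[14,4]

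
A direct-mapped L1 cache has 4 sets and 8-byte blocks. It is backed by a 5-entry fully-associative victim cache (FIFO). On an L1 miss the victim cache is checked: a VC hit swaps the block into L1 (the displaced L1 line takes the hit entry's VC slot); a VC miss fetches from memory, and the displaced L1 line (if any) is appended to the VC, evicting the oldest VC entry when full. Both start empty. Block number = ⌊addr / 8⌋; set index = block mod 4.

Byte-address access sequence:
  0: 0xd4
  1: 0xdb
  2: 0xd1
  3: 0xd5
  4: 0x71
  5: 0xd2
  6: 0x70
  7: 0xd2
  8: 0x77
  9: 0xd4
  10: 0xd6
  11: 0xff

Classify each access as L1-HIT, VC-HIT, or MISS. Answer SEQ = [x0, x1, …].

#0 0xd4→b26/s2 MISS; vc=[]
#1 0xdb→b27/s3 MISS; vc=[]
#2 0xd1→b26/s2 L1-HIT; vc=[]
#3 0xd5→b26/s2 L1-HIT; vc=[]
#4 0x71→b14/s2 MISS; vc=[26]
#5 0xd2→b26/s2 VC-HIT; vc=[14]
#6 0x70→b14/s2 VC-HIT; vc=[26]
#7 0xd2→b26/s2 VC-HIT; vc=[14]
#8 0x77→b14/s2 VC-HIT; vc=[26]
#9 0xd4→b26/s2 VC-HIT; vc=[14]
#10 0xd6→b26/s2 L1-HIT; vc=[14]
#11 0xff→b31/s3 MISS; vc=[14,27]

SEQ = [MISS, MISS, L1-HIT, L1-HIT, MISS, VC-HIT, VC-HIT, VC-HIT, VC-HIT, VC-HIT, L1-HIT, MISS]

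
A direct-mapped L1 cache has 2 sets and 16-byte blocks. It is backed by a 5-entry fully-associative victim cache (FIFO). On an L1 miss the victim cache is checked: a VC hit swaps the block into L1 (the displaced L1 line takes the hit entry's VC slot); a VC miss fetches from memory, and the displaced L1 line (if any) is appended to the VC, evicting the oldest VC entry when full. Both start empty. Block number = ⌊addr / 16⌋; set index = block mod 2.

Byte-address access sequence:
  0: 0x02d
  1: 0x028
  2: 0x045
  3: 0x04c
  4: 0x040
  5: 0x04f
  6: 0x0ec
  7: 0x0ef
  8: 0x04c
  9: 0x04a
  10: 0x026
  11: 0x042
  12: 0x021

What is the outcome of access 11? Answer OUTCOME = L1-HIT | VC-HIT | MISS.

OUTCOME = VC-HIT

  [0] addr=0x2d blk=2 s=0: MISS | VC []
  [1] addr=0x28 blk=2 s=0: L1-HIT | VC []
  [2] addr=0x45 blk=4 s=0: MISS | VC [2]
  [3] addr=0x4c blk=4 s=0: L1-HIT | VC [2]
  [4] addr=0x40 blk=4 s=0: L1-HIT | VC [2]
  [5] addr=0x4f blk=4 s=0: L1-HIT | VC [2]
  [6] addr=0xec blk=14 s=0: MISS | VC [2, 4]
  [7] addr=0xef blk=14 s=0: L1-HIT | VC [2, 4]
  [8] addr=0x4c blk=4 s=0: VC-HIT | VC [2, 14]
  [9] addr=0x4a blk=4 s=0: L1-HIT | VC [2, 14]
  [10] addr=0x26 blk=2 s=0: VC-HIT | VC [4, 14]
  [11] addr=0x42 blk=4 s=0: VC-HIT | VC [2, 14]
  [12] addr=0x21 blk=2 s=0: VC-HIT | VC [4, 14]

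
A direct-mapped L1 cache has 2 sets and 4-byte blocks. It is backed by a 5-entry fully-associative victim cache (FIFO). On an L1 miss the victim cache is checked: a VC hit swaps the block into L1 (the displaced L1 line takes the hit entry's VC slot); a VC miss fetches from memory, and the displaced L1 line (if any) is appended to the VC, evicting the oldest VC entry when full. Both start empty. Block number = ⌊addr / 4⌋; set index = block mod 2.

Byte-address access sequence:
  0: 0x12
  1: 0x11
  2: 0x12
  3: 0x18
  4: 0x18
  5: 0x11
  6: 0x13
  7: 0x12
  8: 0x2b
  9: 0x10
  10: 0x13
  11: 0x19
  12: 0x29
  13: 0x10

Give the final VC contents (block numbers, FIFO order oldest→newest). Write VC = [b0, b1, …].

#0 0x12→b4/s0 MISS; vc=[]
#1 0x11→b4/s0 L1-HIT; vc=[]
#2 0x12→b4/s0 L1-HIT; vc=[]
#3 0x18→b6/s0 MISS; vc=[4]
#4 0x18→b6/s0 L1-HIT; vc=[4]
#5 0x11→b4/s0 VC-HIT; vc=[6]
#6 0x13→b4/s0 L1-HIT; vc=[6]
#7 0x12→b4/s0 L1-HIT; vc=[6]
#8 0x2b→b10/s0 MISS; vc=[6,4]
#9 0x10→b4/s0 VC-HIT; vc=[6,10]
#10 0x13→b4/s0 L1-HIT; vc=[6,10]
#11 0x19→b6/s0 VC-HIT; vc=[4,10]
#12 0x29→b10/s0 VC-HIT; vc=[4,6]
#13 0x10→b4/s0 VC-HIT; vc=[10,6]

VC = [10, 6]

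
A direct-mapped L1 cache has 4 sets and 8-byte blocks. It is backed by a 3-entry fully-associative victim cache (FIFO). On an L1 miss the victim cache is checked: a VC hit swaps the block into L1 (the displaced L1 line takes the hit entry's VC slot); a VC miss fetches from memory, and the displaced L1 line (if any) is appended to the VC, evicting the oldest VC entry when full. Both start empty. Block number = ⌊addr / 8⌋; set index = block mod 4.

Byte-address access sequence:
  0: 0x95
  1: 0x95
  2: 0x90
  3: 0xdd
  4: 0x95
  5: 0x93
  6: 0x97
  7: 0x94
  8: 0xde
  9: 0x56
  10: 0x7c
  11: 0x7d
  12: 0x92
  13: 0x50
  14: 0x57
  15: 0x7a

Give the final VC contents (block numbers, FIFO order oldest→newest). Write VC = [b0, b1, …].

VC = [18, 27]

#0 0x95→b18/s2 MISS; vc=[]
#1 0x95→b18/s2 L1-HIT; vc=[]
#2 0x90→b18/s2 L1-HIT; vc=[]
#3 0xdd→b27/s3 MISS; vc=[]
#4 0x95→b18/s2 L1-HIT; vc=[]
#5 0x93→b18/s2 L1-HIT; vc=[]
#6 0x97→b18/s2 L1-HIT; vc=[]
#7 0x94→b18/s2 L1-HIT; vc=[]
#8 0xde→b27/s3 L1-HIT; vc=[]
#9 0x56→b10/s2 MISS; vc=[18]
#10 0x7c→b15/s3 MISS; vc=[18,27]
#11 0x7d→b15/s3 L1-HIT; vc=[18,27]
#12 0x92→b18/s2 VC-HIT; vc=[10,27]
#13 0x50→b10/s2 VC-HIT; vc=[18,27]
#14 0x57→b10/s2 L1-HIT; vc=[18,27]
#15 0x7a→b15/s3 L1-HIT; vc=[18,27]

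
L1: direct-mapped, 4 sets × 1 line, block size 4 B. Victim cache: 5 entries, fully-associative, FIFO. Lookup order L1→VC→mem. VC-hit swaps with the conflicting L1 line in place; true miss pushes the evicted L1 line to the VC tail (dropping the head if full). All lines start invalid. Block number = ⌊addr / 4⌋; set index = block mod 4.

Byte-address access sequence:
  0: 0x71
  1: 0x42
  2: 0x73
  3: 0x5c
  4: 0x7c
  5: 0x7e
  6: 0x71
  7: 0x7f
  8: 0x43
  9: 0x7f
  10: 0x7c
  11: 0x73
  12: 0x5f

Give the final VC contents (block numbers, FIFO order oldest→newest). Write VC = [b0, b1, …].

0: 0x71 (blk 28, set 0) → MISS  vc=[]
1: 0x42 (blk 16, set 0) → MISS  vc=[28]
2: 0x73 (blk 28, set 0) → VC-HIT  vc=[16]
3: 0x5c (blk 23, set 3) → MISS  vc=[16]
4: 0x7c (blk 31, set 3) → MISS  vc=[16, 23]
5: 0x7e (blk 31, set 3) → L1-HIT  vc=[16, 23]
6: 0x71 (blk 28, set 0) → L1-HIT  vc=[16, 23]
7: 0x7f (blk 31, set 3) → L1-HIT  vc=[16, 23]
8: 0x43 (blk 16, set 0) → VC-HIT  vc=[28, 23]
9: 0x7f (blk 31, set 3) → L1-HIT  vc=[28, 23]
10: 0x7c (blk 31, set 3) → L1-HIT  vc=[28, 23]
11: 0x73 (blk 28, set 0) → VC-HIT  vc=[16, 23]
12: 0x5f (blk 23, set 3) → VC-HIT  vc=[16, 31]

VC = [16, 31]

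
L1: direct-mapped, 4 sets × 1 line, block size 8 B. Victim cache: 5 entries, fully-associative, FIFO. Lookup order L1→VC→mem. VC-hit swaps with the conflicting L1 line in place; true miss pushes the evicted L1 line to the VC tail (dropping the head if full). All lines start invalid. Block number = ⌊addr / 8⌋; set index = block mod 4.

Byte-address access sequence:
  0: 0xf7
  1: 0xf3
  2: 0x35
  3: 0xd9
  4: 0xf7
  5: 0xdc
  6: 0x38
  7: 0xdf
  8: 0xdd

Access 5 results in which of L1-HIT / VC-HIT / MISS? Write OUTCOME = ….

OUTCOME = L1-HIT

0: 0xf7 (blk 30, set 2) → MISS  vc=[]
1: 0xf3 (blk 30, set 2) → L1-HIT  vc=[]
2: 0x35 (blk 6, set 2) → MISS  vc=[30]
3: 0xd9 (blk 27, set 3) → MISS  vc=[30]
4: 0xf7 (blk 30, set 2) → VC-HIT  vc=[6]
5: 0xdc (blk 27, set 3) → L1-HIT  vc=[6]
6: 0x38 (blk 7, set 3) → MISS  vc=[6, 27]
7: 0xdf (blk 27, set 3) → VC-HIT  vc=[6, 7]
8: 0xdd (blk 27, set 3) → L1-HIT  vc=[6, 7]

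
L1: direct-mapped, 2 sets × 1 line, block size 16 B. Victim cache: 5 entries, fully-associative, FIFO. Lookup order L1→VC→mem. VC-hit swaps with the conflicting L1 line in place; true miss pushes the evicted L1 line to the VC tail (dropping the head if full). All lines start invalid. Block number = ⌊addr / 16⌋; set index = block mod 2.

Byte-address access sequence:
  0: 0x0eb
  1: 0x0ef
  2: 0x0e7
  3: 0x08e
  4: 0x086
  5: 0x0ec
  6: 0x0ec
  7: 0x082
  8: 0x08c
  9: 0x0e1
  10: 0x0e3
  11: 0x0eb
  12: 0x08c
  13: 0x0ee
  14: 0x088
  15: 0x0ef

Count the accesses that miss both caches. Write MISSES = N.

MISSES = 2

  [0] addr=0xeb blk=14 s=0: MISS | VC []
  [1] addr=0xef blk=14 s=0: L1-HIT | VC []
  [2] addr=0xe7 blk=14 s=0: L1-HIT | VC []
  [3] addr=0x8e blk=8 s=0: MISS | VC [14]
  [4] addr=0x86 blk=8 s=0: L1-HIT | VC [14]
  [5] addr=0xec blk=14 s=0: VC-HIT | VC [8]
  [6] addr=0xec blk=14 s=0: L1-HIT | VC [8]
  [7] addr=0x82 blk=8 s=0: VC-HIT | VC [14]
  [8] addr=0x8c blk=8 s=0: L1-HIT | VC [14]
  [9] addr=0xe1 blk=14 s=0: VC-HIT | VC [8]
  [10] addr=0xe3 blk=14 s=0: L1-HIT | VC [8]
  [11] addr=0xeb blk=14 s=0: L1-HIT | VC [8]
  [12] addr=0x8c blk=8 s=0: VC-HIT | VC [14]
  [13] addr=0xee blk=14 s=0: VC-HIT | VC [8]
  [14] addr=0x88 blk=8 s=0: VC-HIT | VC [14]
  [15] addr=0xef blk=14 s=0: VC-HIT | VC [8]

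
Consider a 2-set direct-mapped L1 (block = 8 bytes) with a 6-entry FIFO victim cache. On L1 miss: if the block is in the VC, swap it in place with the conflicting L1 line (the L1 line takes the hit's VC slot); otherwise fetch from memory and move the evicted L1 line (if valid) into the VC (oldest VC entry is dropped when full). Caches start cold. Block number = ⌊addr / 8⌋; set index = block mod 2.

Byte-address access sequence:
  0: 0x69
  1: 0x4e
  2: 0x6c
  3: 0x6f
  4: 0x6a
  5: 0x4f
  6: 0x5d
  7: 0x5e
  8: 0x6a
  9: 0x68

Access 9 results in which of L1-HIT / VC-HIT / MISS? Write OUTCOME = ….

OUTCOME = L1-HIT

0: 0x69 (blk 13, set 1) → MISS  vc=[]
1: 0x4e (blk 9, set 1) → MISS  vc=[13]
2: 0x6c (blk 13, set 1) → VC-HIT  vc=[9]
3: 0x6f (blk 13, set 1) → L1-HIT  vc=[9]
4: 0x6a (blk 13, set 1) → L1-HIT  vc=[9]
5: 0x4f (blk 9, set 1) → VC-HIT  vc=[13]
6: 0x5d (blk 11, set 1) → MISS  vc=[13, 9]
7: 0x5e (blk 11, set 1) → L1-HIT  vc=[13, 9]
8: 0x6a (blk 13, set 1) → VC-HIT  vc=[11, 9]
9: 0x68 (blk 13, set 1) → L1-HIT  vc=[11, 9]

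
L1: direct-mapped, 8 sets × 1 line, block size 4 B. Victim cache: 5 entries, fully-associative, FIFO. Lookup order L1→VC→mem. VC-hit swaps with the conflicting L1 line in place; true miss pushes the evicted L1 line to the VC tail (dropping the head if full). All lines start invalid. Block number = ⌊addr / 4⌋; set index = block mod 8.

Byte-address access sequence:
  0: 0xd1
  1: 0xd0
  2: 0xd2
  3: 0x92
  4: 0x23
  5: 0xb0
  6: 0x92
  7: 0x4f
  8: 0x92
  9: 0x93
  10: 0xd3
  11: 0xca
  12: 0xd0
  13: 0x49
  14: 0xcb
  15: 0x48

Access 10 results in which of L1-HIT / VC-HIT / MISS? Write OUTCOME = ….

0: 0xd1 (blk 52, set 4) → MISS  vc=[]
1: 0xd0 (blk 52, set 4) → L1-HIT  vc=[]
2: 0xd2 (blk 52, set 4) → L1-HIT  vc=[]
3: 0x92 (blk 36, set 4) → MISS  vc=[52]
4: 0x23 (blk 8, set 0) → MISS  vc=[52]
5: 0xb0 (blk 44, set 4) → MISS  vc=[52, 36]
6: 0x92 (blk 36, set 4) → VC-HIT  vc=[52, 44]
7: 0x4f (blk 19, set 3) → MISS  vc=[52, 44]
8: 0x92 (blk 36, set 4) → L1-HIT  vc=[52, 44]
9: 0x93 (blk 36, set 4) → L1-HIT  vc=[52, 44]
10: 0xd3 (blk 52, set 4) → VC-HIT  vc=[36, 44]
11: 0xca (blk 50, set 2) → MISS  vc=[36, 44]
12: 0xd0 (blk 52, set 4) → L1-HIT  vc=[36, 44]
13: 0x49 (blk 18, set 2) → MISS  vc=[36, 44, 50]
14: 0xcb (blk 50, set 2) → VC-HIT  vc=[36, 44, 18]
15: 0x48 (blk 18, set 2) → VC-HIT  vc=[36, 44, 50]

OUTCOME = VC-HIT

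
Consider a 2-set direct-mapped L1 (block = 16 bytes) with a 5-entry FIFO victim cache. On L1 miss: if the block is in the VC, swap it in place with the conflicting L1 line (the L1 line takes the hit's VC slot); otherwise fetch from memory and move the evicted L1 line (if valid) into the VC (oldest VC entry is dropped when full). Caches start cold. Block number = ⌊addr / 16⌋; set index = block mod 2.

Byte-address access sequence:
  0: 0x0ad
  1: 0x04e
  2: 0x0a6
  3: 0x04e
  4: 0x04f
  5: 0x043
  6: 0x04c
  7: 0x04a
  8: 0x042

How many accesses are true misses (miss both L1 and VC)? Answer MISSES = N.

0: 0xad (blk 10, set 0) → MISS  vc=[]
1: 0x4e (blk 4, set 0) → MISS  vc=[10]
2: 0xa6 (blk 10, set 0) → VC-HIT  vc=[4]
3: 0x4e (blk 4, set 0) → VC-HIT  vc=[10]
4: 0x4f (blk 4, set 0) → L1-HIT  vc=[10]
5: 0x43 (blk 4, set 0) → L1-HIT  vc=[10]
6: 0x4c (blk 4, set 0) → L1-HIT  vc=[10]
7: 0x4a (blk 4, set 0) → L1-HIT  vc=[10]
8: 0x42 (blk 4, set 0) → L1-HIT  vc=[10]

MISSES = 2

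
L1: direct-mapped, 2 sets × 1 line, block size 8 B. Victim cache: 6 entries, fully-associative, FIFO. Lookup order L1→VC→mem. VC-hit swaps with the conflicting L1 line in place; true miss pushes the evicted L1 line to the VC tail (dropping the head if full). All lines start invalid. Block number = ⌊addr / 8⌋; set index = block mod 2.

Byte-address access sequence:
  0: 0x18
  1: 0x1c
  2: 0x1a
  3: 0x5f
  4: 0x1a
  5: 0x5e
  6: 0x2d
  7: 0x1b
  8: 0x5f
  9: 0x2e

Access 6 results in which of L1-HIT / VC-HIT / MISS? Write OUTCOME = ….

OUTCOME = MISS

#0 0x18→b3/s1 MISS; vc=[]
#1 0x1c→b3/s1 L1-HIT; vc=[]
#2 0x1a→b3/s1 L1-HIT; vc=[]
#3 0x5f→b11/s1 MISS; vc=[3]
#4 0x1a→b3/s1 VC-HIT; vc=[11]
#5 0x5e→b11/s1 VC-HIT; vc=[3]
#6 0x2d→b5/s1 MISS; vc=[3,11]
#7 0x1b→b3/s1 VC-HIT; vc=[5,11]
#8 0x5f→b11/s1 VC-HIT; vc=[5,3]
#9 0x2e→b5/s1 VC-HIT; vc=[11,3]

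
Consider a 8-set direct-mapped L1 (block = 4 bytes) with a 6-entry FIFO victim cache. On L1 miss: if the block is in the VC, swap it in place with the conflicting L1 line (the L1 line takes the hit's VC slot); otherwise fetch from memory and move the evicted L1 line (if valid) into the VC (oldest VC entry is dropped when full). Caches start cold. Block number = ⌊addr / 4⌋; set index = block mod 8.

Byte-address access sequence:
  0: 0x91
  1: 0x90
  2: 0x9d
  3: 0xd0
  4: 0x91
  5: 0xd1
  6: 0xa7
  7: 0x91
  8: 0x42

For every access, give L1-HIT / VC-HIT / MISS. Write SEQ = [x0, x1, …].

0: 0x91 (blk 36, set 4) → MISS  vc=[]
1: 0x90 (blk 36, set 4) → L1-HIT  vc=[]
2: 0x9d (blk 39, set 7) → MISS  vc=[]
3: 0xd0 (blk 52, set 4) → MISS  vc=[36]
4: 0x91 (blk 36, set 4) → VC-HIT  vc=[52]
5: 0xd1 (blk 52, set 4) → VC-HIT  vc=[36]
6: 0xa7 (blk 41, set 1) → MISS  vc=[36]
7: 0x91 (blk 36, set 4) → VC-HIT  vc=[52]
8: 0x42 (blk 16, set 0) → MISS  vc=[52]

SEQ = [MISS, L1-HIT, MISS, MISS, VC-HIT, VC-HIT, MISS, VC-HIT, MISS]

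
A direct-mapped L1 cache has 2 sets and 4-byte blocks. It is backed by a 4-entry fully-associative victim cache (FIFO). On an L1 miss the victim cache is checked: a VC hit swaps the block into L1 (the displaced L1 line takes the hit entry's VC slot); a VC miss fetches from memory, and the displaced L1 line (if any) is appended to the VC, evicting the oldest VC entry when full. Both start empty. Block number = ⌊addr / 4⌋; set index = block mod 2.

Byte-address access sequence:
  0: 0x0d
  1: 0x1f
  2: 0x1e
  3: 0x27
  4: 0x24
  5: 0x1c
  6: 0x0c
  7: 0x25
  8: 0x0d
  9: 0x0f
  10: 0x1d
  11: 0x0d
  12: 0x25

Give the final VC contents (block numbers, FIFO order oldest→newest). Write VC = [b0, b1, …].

0: 0xd (blk 3, set 1) → MISS  vc=[]
1: 0x1f (blk 7, set 1) → MISS  vc=[3]
2: 0x1e (blk 7, set 1) → L1-HIT  vc=[3]
3: 0x27 (blk 9, set 1) → MISS  vc=[3, 7]
4: 0x24 (blk 9, set 1) → L1-HIT  vc=[3, 7]
5: 0x1c (blk 7, set 1) → VC-HIT  vc=[3, 9]
6: 0xc (blk 3, set 1) → VC-HIT  vc=[7, 9]
7: 0x25 (blk 9, set 1) → VC-HIT  vc=[7, 3]
8: 0xd (blk 3, set 1) → VC-HIT  vc=[7, 9]
9: 0xf (blk 3, set 1) → L1-HIT  vc=[7, 9]
10: 0x1d (blk 7, set 1) → VC-HIT  vc=[3, 9]
11: 0xd (blk 3, set 1) → VC-HIT  vc=[7, 9]
12: 0x25 (blk 9, set 1) → VC-HIT  vc=[7, 3]

VC = [7, 3]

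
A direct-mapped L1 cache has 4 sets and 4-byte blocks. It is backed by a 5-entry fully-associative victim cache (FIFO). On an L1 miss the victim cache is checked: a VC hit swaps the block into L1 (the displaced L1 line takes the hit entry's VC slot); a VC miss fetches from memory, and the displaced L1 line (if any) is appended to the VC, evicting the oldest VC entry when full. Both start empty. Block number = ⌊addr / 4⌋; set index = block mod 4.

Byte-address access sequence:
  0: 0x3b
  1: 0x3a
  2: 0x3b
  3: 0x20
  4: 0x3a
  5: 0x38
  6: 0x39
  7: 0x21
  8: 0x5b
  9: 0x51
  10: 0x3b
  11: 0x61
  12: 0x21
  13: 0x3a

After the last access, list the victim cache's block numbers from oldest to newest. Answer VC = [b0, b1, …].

VC = [22, 24, 20]

0: 0x3b (blk 14, set 2) → MISS  vc=[]
1: 0x3a (blk 14, set 2) → L1-HIT  vc=[]
2: 0x3b (blk 14, set 2) → L1-HIT  vc=[]
3: 0x20 (blk 8, set 0) → MISS  vc=[]
4: 0x3a (blk 14, set 2) → L1-HIT  vc=[]
5: 0x38 (blk 14, set 2) → L1-HIT  vc=[]
6: 0x39 (blk 14, set 2) → L1-HIT  vc=[]
7: 0x21 (blk 8, set 0) → L1-HIT  vc=[]
8: 0x5b (blk 22, set 2) → MISS  vc=[14]
9: 0x51 (blk 20, set 0) → MISS  vc=[14, 8]
10: 0x3b (blk 14, set 2) → VC-HIT  vc=[22, 8]
11: 0x61 (blk 24, set 0) → MISS  vc=[22, 8, 20]
12: 0x21 (blk 8, set 0) → VC-HIT  vc=[22, 24, 20]
13: 0x3a (blk 14, set 2) → L1-HIT  vc=[22, 24, 20]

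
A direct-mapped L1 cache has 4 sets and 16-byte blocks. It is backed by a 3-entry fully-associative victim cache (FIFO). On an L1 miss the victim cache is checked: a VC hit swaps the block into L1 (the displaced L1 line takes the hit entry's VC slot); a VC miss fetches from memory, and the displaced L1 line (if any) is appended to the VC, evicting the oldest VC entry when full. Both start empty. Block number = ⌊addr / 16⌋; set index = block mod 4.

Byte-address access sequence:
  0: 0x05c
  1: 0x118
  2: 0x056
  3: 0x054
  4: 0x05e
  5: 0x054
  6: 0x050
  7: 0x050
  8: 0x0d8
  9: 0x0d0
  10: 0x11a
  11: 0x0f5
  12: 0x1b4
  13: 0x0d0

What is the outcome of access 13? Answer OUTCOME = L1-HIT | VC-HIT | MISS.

OUTCOME = VC-HIT

#0 0x5c→b5/s1 MISS; vc=[]
#1 0x118→b17/s1 MISS; vc=[5]
#2 0x56→b5/s1 VC-HIT; vc=[17]
#3 0x54→b5/s1 L1-HIT; vc=[17]
#4 0x5e→b5/s1 L1-HIT; vc=[17]
#5 0x54→b5/s1 L1-HIT; vc=[17]
#6 0x50→b5/s1 L1-HIT; vc=[17]
#7 0x50→b5/s1 L1-HIT; vc=[17]
#8 0xd8→b13/s1 MISS; vc=[17,5]
#9 0xd0→b13/s1 L1-HIT; vc=[17,5]
#10 0x11a→b17/s1 VC-HIT; vc=[13,5]
#11 0xf5→b15/s3 MISS; vc=[13,5]
#12 0x1b4→b27/s3 MISS; vc=[13,5,15]
#13 0xd0→b13/s1 VC-HIT; vc=[17,5,15]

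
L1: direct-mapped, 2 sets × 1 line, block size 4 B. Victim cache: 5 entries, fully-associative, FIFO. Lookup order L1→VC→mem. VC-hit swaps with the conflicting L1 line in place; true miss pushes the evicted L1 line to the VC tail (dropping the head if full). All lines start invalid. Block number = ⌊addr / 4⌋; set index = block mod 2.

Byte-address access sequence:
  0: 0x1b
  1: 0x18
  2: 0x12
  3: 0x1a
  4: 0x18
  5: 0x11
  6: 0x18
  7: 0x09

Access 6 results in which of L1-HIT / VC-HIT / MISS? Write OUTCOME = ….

OUTCOME = VC-HIT

  [0] addr=0x1b blk=6 s=0: MISS | VC []
  [1] addr=0x18 blk=6 s=0: L1-HIT | VC []
  [2] addr=0x12 blk=4 s=0: MISS | VC [6]
  [3] addr=0x1a blk=6 s=0: VC-HIT | VC [4]
  [4] addr=0x18 blk=6 s=0: L1-HIT | VC [4]
  [5] addr=0x11 blk=4 s=0: VC-HIT | VC [6]
  [6] addr=0x18 blk=6 s=0: VC-HIT | VC [4]
  [7] addr=0x9 blk=2 s=0: MISS | VC [4, 6]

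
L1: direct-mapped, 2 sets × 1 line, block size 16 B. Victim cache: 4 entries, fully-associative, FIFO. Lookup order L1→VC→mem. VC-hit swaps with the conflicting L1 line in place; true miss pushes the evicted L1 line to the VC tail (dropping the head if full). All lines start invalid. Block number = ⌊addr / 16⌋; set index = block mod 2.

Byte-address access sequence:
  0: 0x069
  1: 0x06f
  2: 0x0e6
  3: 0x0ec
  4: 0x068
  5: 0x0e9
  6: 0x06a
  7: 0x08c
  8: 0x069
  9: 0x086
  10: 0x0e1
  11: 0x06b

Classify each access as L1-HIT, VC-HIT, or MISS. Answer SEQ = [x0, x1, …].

#0 0x69→b6/s0 MISS; vc=[]
#1 0x6f→b6/s0 L1-HIT; vc=[]
#2 0xe6→b14/s0 MISS; vc=[6]
#3 0xec→b14/s0 L1-HIT; vc=[6]
#4 0x68→b6/s0 VC-HIT; vc=[14]
#5 0xe9→b14/s0 VC-HIT; vc=[6]
#6 0x6a→b6/s0 VC-HIT; vc=[14]
#7 0x8c→b8/s0 MISS; vc=[14,6]
#8 0x69→b6/s0 VC-HIT; vc=[14,8]
#9 0x86→b8/s0 VC-HIT; vc=[14,6]
#10 0xe1→b14/s0 VC-HIT; vc=[8,6]
#11 0x6b→b6/s0 VC-HIT; vc=[8,14]

SEQ = [MISS, L1-HIT, MISS, L1-HIT, VC-HIT, VC-HIT, VC-HIT, MISS, VC-HIT, VC-HIT, VC-HIT, VC-HIT]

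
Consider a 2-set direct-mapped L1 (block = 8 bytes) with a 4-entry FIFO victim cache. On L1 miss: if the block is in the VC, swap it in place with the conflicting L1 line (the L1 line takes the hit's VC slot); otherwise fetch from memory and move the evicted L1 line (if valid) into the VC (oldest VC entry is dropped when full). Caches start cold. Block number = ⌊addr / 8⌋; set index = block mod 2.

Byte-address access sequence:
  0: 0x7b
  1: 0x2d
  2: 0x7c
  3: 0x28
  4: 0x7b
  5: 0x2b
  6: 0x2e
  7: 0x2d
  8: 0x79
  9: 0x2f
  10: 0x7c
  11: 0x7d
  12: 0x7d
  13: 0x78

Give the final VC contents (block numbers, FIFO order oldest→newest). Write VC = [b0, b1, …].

VC = [5]

#0 0x7b→b15/s1 MISS; vc=[]
#1 0x2d→b5/s1 MISS; vc=[15]
#2 0x7c→b15/s1 VC-HIT; vc=[5]
#3 0x28→b5/s1 VC-HIT; vc=[15]
#4 0x7b→b15/s1 VC-HIT; vc=[5]
#5 0x2b→b5/s1 VC-HIT; vc=[15]
#6 0x2e→b5/s1 L1-HIT; vc=[15]
#7 0x2d→b5/s1 L1-HIT; vc=[15]
#8 0x79→b15/s1 VC-HIT; vc=[5]
#9 0x2f→b5/s1 VC-HIT; vc=[15]
#10 0x7c→b15/s1 VC-HIT; vc=[5]
#11 0x7d→b15/s1 L1-HIT; vc=[5]
#12 0x7d→b15/s1 L1-HIT; vc=[5]
#13 0x78→b15/s1 L1-HIT; vc=[5]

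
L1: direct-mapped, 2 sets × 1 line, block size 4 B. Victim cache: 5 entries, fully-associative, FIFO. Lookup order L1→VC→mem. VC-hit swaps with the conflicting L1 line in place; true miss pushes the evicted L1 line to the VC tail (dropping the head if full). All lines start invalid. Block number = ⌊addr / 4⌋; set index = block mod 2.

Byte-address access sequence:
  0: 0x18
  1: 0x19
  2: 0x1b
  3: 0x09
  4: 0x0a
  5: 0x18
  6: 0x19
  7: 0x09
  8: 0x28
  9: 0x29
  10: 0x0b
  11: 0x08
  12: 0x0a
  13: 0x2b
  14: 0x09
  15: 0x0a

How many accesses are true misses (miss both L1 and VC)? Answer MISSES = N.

MISSES = 3

#0 0x18→b6/s0 MISS; vc=[]
#1 0x19→b6/s0 L1-HIT; vc=[]
#2 0x1b→b6/s0 L1-HIT; vc=[]
#3 0x9→b2/s0 MISS; vc=[6]
#4 0xa→b2/s0 L1-HIT; vc=[6]
#5 0x18→b6/s0 VC-HIT; vc=[2]
#6 0x19→b6/s0 L1-HIT; vc=[2]
#7 0x9→b2/s0 VC-HIT; vc=[6]
#8 0x28→b10/s0 MISS; vc=[6,2]
#9 0x29→b10/s0 L1-HIT; vc=[6,2]
#10 0xb→b2/s0 VC-HIT; vc=[6,10]
#11 0x8→b2/s0 L1-HIT; vc=[6,10]
#12 0xa→b2/s0 L1-HIT; vc=[6,10]
#13 0x2b→b10/s0 VC-HIT; vc=[6,2]
#14 0x9→b2/s0 VC-HIT; vc=[6,10]
#15 0xa→b2/s0 L1-HIT; vc=[6,10]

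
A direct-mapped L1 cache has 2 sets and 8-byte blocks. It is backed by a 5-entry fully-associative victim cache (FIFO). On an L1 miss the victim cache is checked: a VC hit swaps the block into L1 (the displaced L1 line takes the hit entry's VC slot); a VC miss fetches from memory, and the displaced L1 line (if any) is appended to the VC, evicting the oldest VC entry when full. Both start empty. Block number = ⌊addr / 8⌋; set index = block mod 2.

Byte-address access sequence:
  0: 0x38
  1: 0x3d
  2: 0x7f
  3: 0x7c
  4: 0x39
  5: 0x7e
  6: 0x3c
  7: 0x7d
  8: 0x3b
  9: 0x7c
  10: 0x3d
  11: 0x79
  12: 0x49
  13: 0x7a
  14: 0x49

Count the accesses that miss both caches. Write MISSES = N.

  [0] addr=0x38 blk=7 s=1: MISS | VC []
  [1] addr=0x3d blk=7 s=1: L1-HIT | VC []
  [2] addr=0x7f blk=15 s=1: MISS | VC [7]
  [3] addr=0x7c blk=15 s=1: L1-HIT | VC [7]
  [4] addr=0x39 blk=7 s=1: VC-HIT | VC [15]
  [5] addr=0x7e blk=15 s=1: VC-HIT | VC [7]
  [6] addr=0x3c blk=7 s=1: VC-HIT | VC [15]
  [7] addr=0x7d blk=15 s=1: VC-HIT | VC [7]
  [8] addr=0x3b blk=7 s=1: VC-HIT | VC [15]
  [9] addr=0x7c blk=15 s=1: VC-HIT | VC [7]
  [10] addr=0x3d blk=7 s=1: VC-HIT | VC [15]
  [11] addr=0x79 blk=15 s=1: VC-HIT | VC [7]
  [12] addr=0x49 blk=9 s=1: MISS | VC [7, 15]
  [13] addr=0x7a blk=15 s=1: VC-HIT | VC [7, 9]
  [14] addr=0x49 blk=9 s=1: VC-HIT | VC [7, 15]

MISSES = 3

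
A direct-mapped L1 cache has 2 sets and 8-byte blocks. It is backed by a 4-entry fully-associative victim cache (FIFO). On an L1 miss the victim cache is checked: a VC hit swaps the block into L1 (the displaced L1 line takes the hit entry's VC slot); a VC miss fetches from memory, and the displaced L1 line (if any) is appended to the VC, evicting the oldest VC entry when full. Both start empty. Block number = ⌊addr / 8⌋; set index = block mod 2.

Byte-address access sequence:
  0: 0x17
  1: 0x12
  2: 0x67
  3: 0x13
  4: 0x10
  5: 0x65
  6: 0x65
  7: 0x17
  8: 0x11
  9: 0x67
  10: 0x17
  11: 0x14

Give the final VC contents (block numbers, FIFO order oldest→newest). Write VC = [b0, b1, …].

VC = [12]

0: 0x17 (blk 2, set 0) → MISS  vc=[]
1: 0x12 (blk 2, set 0) → L1-HIT  vc=[]
2: 0x67 (blk 12, set 0) → MISS  vc=[2]
3: 0x13 (blk 2, set 0) → VC-HIT  vc=[12]
4: 0x10 (blk 2, set 0) → L1-HIT  vc=[12]
5: 0x65 (blk 12, set 0) → VC-HIT  vc=[2]
6: 0x65 (blk 12, set 0) → L1-HIT  vc=[2]
7: 0x17 (blk 2, set 0) → VC-HIT  vc=[12]
8: 0x11 (blk 2, set 0) → L1-HIT  vc=[12]
9: 0x67 (blk 12, set 0) → VC-HIT  vc=[2]
10: 0x17 (blk 2, set 0) → VC-HIT  vc=[12]
11: 0x14 (blk 2, set 0) → L1-HIT  vc=[12]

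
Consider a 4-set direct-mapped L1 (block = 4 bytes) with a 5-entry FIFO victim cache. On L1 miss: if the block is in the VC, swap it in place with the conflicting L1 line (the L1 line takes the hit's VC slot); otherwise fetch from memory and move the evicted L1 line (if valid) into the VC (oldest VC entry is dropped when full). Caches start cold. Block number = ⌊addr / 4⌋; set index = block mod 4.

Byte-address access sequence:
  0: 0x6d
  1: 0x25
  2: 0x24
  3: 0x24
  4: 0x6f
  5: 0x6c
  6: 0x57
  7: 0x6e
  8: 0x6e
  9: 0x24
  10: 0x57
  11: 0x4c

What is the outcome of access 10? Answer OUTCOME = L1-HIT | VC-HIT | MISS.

OUTCOME = VC-HIT

#0 0x6d→b27/s3 MISS; vc=[]
#1 0x25→b9/s1 MISS; vc=[]
#2 0x24→b9/s1 L1-HIT; vc=[]
#3 0x24→b9/s1 L1-HIT; vc=[]
#4 0x6f→b27/s3 L1-HIT; vc=[]
#5 0x6c→b27/s3 L1-HIT; vc=[]
#6 0x57→b21/s1 MISS; vc=[9]
#7 0x6e→b27/s3 L1-HIT; vc=[9]
#8 0x6e→b27/s3 L1-HIT; vc=[9]
#9 0x24→b9/s1 VC-HIT; vc=[21]
#10 0x57→b21/s1 VC-HIT; vc=[9]
#11 0x4c→b19/s3 MISS; vc=[9,27]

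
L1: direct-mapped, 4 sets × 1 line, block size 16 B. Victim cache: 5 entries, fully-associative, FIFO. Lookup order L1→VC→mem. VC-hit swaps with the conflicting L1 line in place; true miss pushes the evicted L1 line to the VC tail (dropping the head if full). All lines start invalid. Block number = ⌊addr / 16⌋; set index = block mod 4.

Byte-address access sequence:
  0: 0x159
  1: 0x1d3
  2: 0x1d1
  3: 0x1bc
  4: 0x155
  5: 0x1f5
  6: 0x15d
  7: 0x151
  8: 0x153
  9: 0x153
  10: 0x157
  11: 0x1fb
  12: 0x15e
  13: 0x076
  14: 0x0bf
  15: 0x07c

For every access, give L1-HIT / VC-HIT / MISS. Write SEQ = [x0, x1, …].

SEQ = [MISS, MISS, L1-HIT, MISS, VC-HIT, MISS, L1-HIT, L1-HIT, L1-HIT, L1-HIT, L1-HIT, L1-HIT, L1-HIT, MISS, MISS, VC-HIT]

  [0] addr=0x159 blk=21 s=1: MISS | VC []
  [1] addr=0x1d3 blk=29 s=1: MISS | VC [21]
  [2] addr=0x1d1 blk=29 s=1: L1-HIT | VC [21]
  [3] addr=0x1bc blk=27 s=3: MISS | VC [21]
  [4] addr=0x155 blk=21 s=1: VC-HIT | VC [29]
  [5] addr=0x1f5 blk=31 s=3: MISS | VC [29, 27]
  [6] addr=0x15d blk=21 s=1: L1-HIT | VC [29, 27]
  [7] addr=0x151 blk=21 s=1: L1-HIT | VC [29, 27]
  [8] addr=0x153 blk=21 s=1: L1-HIT | VC [29, 27]
  [9] addr=0x153 blk=21 s=1: L1-HIT | VC [29, 27]
  [10] addr=0x157 blk=21 s=1: L1-HIT | VC [29, 27]
  [11] addr=0x1fb blk=31 s=3: L1-HIT | VC [29, 27]
  [12] addr=0x15e blk=21 s=1: L1-HIT | VC [29, 27]
  [13] addr=0x76 blk=7 s=3: MISS | VC [29, 27, 31]
  [14] addr=0xbf blk=11 s=3: MISS | VC [29, 27, 31, 7]
  [15] addr=0x7c blk=7 s=3: VC-HIT | VC [29, 27, 31, 11]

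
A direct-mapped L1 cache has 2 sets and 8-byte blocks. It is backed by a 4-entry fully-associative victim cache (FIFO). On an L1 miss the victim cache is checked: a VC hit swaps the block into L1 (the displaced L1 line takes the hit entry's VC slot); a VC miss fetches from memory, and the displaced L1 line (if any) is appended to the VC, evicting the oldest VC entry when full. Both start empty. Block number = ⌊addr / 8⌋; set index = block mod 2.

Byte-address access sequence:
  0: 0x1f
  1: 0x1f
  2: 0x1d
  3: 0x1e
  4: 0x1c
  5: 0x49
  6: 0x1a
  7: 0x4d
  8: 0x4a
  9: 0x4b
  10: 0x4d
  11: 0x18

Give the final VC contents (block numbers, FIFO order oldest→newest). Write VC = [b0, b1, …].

VC = [9]

#0 0x1f→b3/s1 MISS; vc=[]
#1 0x1f→b3/s1 L1-HIT; vc=[]
#2 0x1d→b3/s1 L1-HIT; vc=[]
#3 0x1e→b3/s1 L1-HIT; vc=[]
#4 0x1c→b3/s1 L1-HIT; vc=[]
#5 0x49→b9/s1 MISS; vc=[3]
#6 0x1a→b3/s1 VC-HIT; vc=[9]
#7 0x4d→b9/s1 VC-HIT; vc=[3]
#8 0x4a→b9/s1 L1-HIT; vc=[3]
#9 0x4b→b9/s1 L1-HIT; vc=[3]
#10 0x4d→b9/s1 L1-HIT; vc=[3]
#11 0x18→b3/s1 VC-HIT; vc=[9]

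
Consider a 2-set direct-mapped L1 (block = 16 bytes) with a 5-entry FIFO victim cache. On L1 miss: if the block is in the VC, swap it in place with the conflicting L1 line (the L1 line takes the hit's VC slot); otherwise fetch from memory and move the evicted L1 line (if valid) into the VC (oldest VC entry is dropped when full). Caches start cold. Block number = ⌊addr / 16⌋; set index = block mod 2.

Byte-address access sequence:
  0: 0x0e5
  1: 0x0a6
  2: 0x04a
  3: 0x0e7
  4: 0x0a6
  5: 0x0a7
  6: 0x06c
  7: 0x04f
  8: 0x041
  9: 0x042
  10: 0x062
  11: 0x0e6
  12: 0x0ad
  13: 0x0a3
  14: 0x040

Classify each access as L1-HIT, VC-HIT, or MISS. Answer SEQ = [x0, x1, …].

SEQ = [MISS, MISS, MISS, VC-HIT, VC-HIT, L1-HIT, MISS, VC-HIT, L1-HIT, L1-HIT, VC-HIT, VC-HIT, VC-HIT, L1-HIT, VC-HIT]

#0 0xe5→b14/s0 MISS; vc=[]
#1 0xa6→b10/s0 MISS; vc=[14]
#2 0x4a→b4/s0 MISS; vc=[14,10]
#3 0xe7→b14/s0 VC-HIT; vc=[4,10]
#4 0xa6→b10/s0 VC-HIT; vc=[4,14]
#5 0xa7→b10/s0 L1-HIT; vc=[4,14]
#6 0x6c→b6/s0 MISS; vc=[4,14,10]
#7 0x4f→b4/s0 VC-HIT; vc=[6,14,10]
#8 0x41→b4/s0 L1-HIT; vc=[6,14,10]
#9 0x42→b4/s0 L1-HIT; vc=[6,14,10]
#10 0x62→b6/s0 VC-HIT; vc=[4,14,10]
#11 0xe6→b14/s0 VC-HIT; vc=[4,6,10]
#12 0xad→b10/s0 VC-HIT; vc=[4,6,14]
#13 0xa3→b10/s0 L1-HIT; vc=[4,6,14]
#14 0x40→b4/s0 VC-HIT; vc=[10,6,14]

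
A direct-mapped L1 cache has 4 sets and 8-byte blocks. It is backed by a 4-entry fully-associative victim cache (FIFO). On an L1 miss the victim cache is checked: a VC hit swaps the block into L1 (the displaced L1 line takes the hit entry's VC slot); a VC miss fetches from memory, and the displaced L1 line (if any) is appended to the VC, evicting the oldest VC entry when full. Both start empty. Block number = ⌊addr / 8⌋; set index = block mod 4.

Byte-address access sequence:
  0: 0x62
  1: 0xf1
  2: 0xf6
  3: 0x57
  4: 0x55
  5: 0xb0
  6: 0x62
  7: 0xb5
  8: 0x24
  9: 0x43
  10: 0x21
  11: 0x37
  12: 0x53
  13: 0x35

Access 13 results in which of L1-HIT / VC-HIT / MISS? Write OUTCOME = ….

OUTCOME = VC-HIT

0: 0x62 (blk 12, set 0) → MISS  vc=[]
1: 0xf1 (blk 30, set 2) → MISS  vc=[]
2: 0xf6 (blk 30, set 2) → L1-HIT  vc=[]
3: 0x57 (blk 10, set 2) → MISS  vc=[30]
4: 0x55 (blk 10, set 2) → L1-HIT  vc=[30]
5: 0xb0 (blk 22, set 2) → MISS  vc=[30, 10]
6: 0x62 (blk 12, set 0) → L1-HIT  vc=[30, 10]
7: 0xb5 (blk 22, set 2) → L1-HIT  vc=[30, 10]
8: 0x24 (blk 4, set 0) → MISS  vc=[30, 10, 12]
9: 0x43 (blk 8, set 0) → MISS  vc=[30, 10, 12, 4]
10: 0x21 (blk 4, set 0) → VC-HIT  vc=[30, 10, 12, 8]
11: 0x37 (blk 6, set 2) → MISS  vc=[10, 12, 8, 22]
12: 0x53 (blk 10, set 2) → VC-HIT  vc=[6, 12, 8, 22]
13: 0x35 (blk 6, set 2) → VC-HIT  vc=[10, 12, 8, 22]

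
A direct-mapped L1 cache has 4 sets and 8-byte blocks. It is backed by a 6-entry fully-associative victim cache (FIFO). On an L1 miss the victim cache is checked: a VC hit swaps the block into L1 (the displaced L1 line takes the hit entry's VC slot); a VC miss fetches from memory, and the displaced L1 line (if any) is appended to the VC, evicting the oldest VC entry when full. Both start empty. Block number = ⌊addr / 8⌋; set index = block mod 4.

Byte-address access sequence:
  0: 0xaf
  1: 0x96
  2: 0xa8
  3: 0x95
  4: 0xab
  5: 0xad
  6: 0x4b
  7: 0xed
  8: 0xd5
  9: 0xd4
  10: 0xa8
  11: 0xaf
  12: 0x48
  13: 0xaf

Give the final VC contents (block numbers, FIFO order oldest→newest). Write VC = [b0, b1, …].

VC = [29, 9, 18]

0: 0xaf (blk 21, set 1) → MISS  vc=[]
1: 0x96 (blk 18, set 2) → MISS  vc=[]
2: 0xa8 (blk 21, set 1) → L1-HIT  vc=[]
3: 0x95 (blk 18, set 2) → L1-HIT  vc=[]
4: 0xab (blk 21, set 1) → L1-HIT  vc=[]
5: 0xad (blk 21, set 1) → L1-HIT  vc=[]
6: 0x4b (blk 9, set 1) → MISS  vc=[21]
7: 0xed (blk 29, set 1) → MISS  vc=[21, 9]
8: 0xd5 (blk 26, set 2) → MISS  vc=[21, 9, 18]
9: 0xd4 (blk 26, set 2) → L1-HIT  vc=[21, 9, 18]
10: 0xa8 (blk 21, set 1) → VC-HIT  vc=[29, 9, 18]
11: 0xaf (blk 21, set 1) → L1-HIT  vc=[29, 9, 18]
12: 0x48 (blk 9, set 1) → VC-HIT  vc=[29, 21, 18]
13: 0xaf (blk 21, set 1) → VC-HIT  vc=[29, 9, 18]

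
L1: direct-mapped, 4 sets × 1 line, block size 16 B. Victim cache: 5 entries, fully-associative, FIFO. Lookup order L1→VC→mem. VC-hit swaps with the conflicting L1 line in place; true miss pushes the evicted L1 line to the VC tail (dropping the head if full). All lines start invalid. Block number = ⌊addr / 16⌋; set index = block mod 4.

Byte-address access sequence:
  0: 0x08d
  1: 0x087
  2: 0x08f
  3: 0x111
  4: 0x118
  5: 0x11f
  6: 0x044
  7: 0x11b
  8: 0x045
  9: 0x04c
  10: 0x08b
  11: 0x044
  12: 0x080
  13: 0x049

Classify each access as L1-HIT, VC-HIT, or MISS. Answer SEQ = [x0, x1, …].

0: 0x8d (blk 8, set 0) → MISS  vc=[]
1: 0x87 (blk 8, set 0) → L1-HIT  vc=[]
2: 0x8f (blk 8, set 0) → L1-HIT  vc=[]
3: 0x111 (blk 17, set 1) → MISS  vc=[]
4: 0x118 (blk 17, set 1) → L1-HIT  vc=[]
5: 0x11f (blk 17, set 1) → L1-HIT  vc=[]
6: 0x44 (blk 4, set 0) → MISS  vc=[8]
7: 0x11b (blk 17, set 1) → L1-HIT  vc=[8]
8: 0x45 (blk 4, set 0) → L1-HIT  vc=[8]
9: 0x4c (blk 4, set 0) → L1-HIT  vc=[8]
10: 0x8b (blk 8, set 0) → VC-HIT  vc=[4]
11: 0x44 (blk 4, set 0) → VC-HIT  vc=[8]
12: 0x80 (blk 8, set 0) → VC-HIT  vc=[4]
13: 0x49 (blk 4, set 0) → VC-HIT  vc=[8]

SEQ = [MISS, L1-HIT, L1-HIT, MISS, L1-HIT, L1-HIT, MISS, L1-HIT, L1-HIT, L1-HIT, VC-HIT, VC-HIT, VC-HIT, VC-HIT]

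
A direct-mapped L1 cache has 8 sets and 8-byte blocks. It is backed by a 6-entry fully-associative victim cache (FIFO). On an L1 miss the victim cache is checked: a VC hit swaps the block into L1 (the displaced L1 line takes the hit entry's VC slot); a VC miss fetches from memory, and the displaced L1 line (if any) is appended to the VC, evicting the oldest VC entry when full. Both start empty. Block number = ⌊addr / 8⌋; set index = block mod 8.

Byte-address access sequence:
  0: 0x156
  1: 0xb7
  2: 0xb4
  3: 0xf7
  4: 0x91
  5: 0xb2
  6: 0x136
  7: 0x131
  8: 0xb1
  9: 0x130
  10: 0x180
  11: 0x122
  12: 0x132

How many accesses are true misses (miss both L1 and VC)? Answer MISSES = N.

  [0] addr=0x156 blk=42 s=2: MISS | VC []
  [1] addr=0xb7 blk=22 s=6: MISS | VC []
  [2] addr=0xb4 blk=22 s=6: L1-HIT | VC []
  [3] addr=0xf7 blk=30 s=6: MISS | VC [22]
  [4] addr=0x91 blk=18 s=2: MISS | VC [22, 42]
  [5] addr=0xb2 blk=22 s=6: VC-HIT | VC [30, 42]
  [6] addr=0x136 blk=38 s=6: MISS | VC [30, 42, 22]
  [7] addr=0x131 blk=38 s=6: L1-HIT | VC [30, 42, 22]
  [8] addr=0xb1 blk=22 s=6: VC-HIT | VC [30, 42, 38]
  [9] addr=0x130 blk=38 s=6: VC-HIT | VC [30, 42, 22]
  [10] addr=0x180 blk=48 s=0: MISS | VC [30, 42, 22]
  [11] addr=0x122 blk=36 s=4: MISS | VC [30, 42, 22]
  [12] addr=0x132 blk=38 s=6: L1-HIT | VC [30, 42, 22]

MISSES = 7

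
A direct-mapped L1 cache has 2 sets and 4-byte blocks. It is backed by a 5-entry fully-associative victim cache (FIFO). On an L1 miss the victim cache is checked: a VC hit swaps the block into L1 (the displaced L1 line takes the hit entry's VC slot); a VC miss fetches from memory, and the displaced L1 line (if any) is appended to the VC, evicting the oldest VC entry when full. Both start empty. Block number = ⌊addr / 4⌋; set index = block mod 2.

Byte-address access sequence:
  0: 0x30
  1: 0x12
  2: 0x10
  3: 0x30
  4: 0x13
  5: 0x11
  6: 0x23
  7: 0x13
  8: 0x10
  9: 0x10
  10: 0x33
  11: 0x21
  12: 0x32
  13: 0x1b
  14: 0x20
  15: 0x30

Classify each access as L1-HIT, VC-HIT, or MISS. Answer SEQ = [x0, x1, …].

#0 0x30→b12/s0 MISS; vc=[]
#1 0x12→b4/s0 MISS; vc=[12]
#2 0x10→b4/s0 L1-HIT; vc=[12]
#3 0x30→b12/s0 VC-HIT; vc=[4]
#4 0x13→b4/s0 VC-HIT; vc=[12]
#5 0x11→b4/s0 L1-HIT; vc=[12]
#6 0x23→b8/s0 MISS; vc=[12,4]
#7 0x13→b4/s0 VC-HIT; vc=[12,8]
#8 0x10→b4/s0 L1-HIT; vc=[12,8]
#9 0x10→b4/s0 L1-HIT; vc=[12,8]
#10 0x33→b12/s0 VC-HIT; vc=[4,8]
#11 0x21→b8/s0 VC-HIT; vc=[4,12]
#12 0x32→b12/s0 VC-HIT; vc=[4,8]
#13 0x1b→b6/s0 MISS; vc=[4,8,12]
#14 0x20→b8/s0 VC-HIT; vc=[4,6,12]
#15 0x30→b12/s0 VC-HIT; vc=[4,6,8]

SEQ = [MISS, MISS, L1-HIT, VC-HIT, VC-HIT, L1-HIT, MISS, VC-HIT, L1-HIT, L1-HIT, VC-HIT, VC-HIT, VC-HIT, MISS, VC-HIT, VC-HIT]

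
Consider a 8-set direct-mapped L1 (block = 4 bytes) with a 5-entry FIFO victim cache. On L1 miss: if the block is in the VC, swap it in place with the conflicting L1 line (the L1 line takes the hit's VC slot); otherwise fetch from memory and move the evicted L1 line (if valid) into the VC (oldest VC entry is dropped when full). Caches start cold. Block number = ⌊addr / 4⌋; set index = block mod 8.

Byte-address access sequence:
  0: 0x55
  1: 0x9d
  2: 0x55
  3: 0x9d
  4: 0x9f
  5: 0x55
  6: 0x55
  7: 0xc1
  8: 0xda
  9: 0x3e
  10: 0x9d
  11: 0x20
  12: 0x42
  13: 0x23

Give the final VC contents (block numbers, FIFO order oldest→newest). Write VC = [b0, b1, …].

VC = [15, 48, 16]

  [0] addr=0x55 blk=21 s=5: MISS | VC []
  [1] addr=0x9d blk=39 s=7: MISS | VC []
  [2] addr=0x55 blk=21 s=5: L1-HIT | VC []
  [3] addr=0x9d blk=39 s=7: L1-HIT | VC []
  [4] addr=0x9f blk=39 s=7: L1-HIT | VC []
  [5] addr=0x55 blk=21 s=5: L1-HIT | VC []
  [6] addr=0x55 blk=21 s=5: L1-HIT | VC []
  [7] addr=0xc1 blk=48 s=0: MISS | VC []
  [8] addr=0xda blk=54 s=6: MISS | VC []
  [9] addr=0x3e blk=15 s=7: MISS | VC [39]
  [10] addr=0x9d blk=39 s=7: VC-HIT | VC [15]
  [11] addr=0x20 blk=8 s=0: MISS | VC [15, 48]
  [12] addr=0x42 blk=16 s=0: MISS | VC [15, 48, 8]
  [13] addr=0x23 blk=8 s=0: VC-HIT | VC [15, 48, 16]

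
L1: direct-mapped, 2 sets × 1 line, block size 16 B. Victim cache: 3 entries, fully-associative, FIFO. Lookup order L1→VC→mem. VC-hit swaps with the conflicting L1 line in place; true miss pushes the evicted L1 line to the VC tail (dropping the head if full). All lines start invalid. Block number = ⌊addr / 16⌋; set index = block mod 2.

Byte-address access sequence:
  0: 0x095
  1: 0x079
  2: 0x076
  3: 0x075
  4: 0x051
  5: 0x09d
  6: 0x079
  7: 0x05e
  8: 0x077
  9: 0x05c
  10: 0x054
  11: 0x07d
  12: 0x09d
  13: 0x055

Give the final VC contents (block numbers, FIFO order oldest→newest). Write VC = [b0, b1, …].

0: 0x95 (blk 9, set 1) → MISS  vc=[]
1: 0x79 (blk 7, set 1) → MISS  vc=[9]
2: 0x76 (blk 7, set 1) → L1-HIT  vc=[9]
3: 0x75 (blk 7, set 1) → L1-HIT  vc=[9]
4: 0x51 (blk 5, set 1) → MISS  vc=[9, 7]
5: 0x9d (blk 9, set 1) → VC-HIT  vc=[5, 7]
6: 0x79 (blk 7, set 1) → VC-HIT  vc=[5, 9]
7: 0x5e (blk 5, set 1) → VC-HIT  vc=[7, 9]
8: 0x77 (blk 7, set 1) → VC-HIT  vc=[5, 9]
9: 0x5c (blk 5, set 1) → VC-HIT  vc=[7, 9]
10: 0x54 (blk 5, set 1) → L1-HIT  vc=[7, 9]
11: 0x7d (blk 7, set 1) → VC-HIT  vc=[5, 9]
12: 0x9d (blk 9, set 1) → VC-HIT  vc=[5, 7]
13: 0x55 (blk 5, set 1) → VC-HIT  vc=[9, 7]

VC = [9, 7]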